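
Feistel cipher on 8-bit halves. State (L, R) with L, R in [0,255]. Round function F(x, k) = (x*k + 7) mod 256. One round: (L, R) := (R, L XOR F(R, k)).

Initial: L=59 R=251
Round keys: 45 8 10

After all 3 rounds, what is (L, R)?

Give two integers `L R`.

Round 1 (k=45): L=251 R=29
Round 2 (k=8): L=29 R=20
Round 3 (k=10): L=20 R=210

Answer: 20 210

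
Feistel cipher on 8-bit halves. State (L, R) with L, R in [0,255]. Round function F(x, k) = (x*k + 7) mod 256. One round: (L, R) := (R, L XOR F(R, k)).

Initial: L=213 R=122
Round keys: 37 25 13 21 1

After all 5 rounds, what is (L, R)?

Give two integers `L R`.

Round 1 (k=37): L=122 R=124
Round 2 (k=25): L=124 R=89
Round 3 (k=13): L=89 R=240
Round 4 (k=21): L=240 R=238
Round 5 (k=1): L=238 R=5

Answer: 238 5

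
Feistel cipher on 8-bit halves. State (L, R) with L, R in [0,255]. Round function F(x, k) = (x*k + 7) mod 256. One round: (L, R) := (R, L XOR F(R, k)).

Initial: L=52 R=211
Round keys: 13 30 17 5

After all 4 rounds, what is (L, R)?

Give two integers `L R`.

Round 1 (k=13): L=211 R=138
Round 2 (k=30): L=138 R=224
Round 3 (k=17): L=224 R=109
Round 4 (k=5): L=109 R=200

Answer: 109 200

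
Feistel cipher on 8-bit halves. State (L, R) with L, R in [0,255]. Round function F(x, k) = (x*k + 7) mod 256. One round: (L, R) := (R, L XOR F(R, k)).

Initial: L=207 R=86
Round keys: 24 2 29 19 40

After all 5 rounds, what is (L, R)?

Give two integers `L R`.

Round 1 (k=24): L=86 R=216
Round 2 (k=2): L=216 R=225
Round 3 (k=29): L=225 R=92
Round 4 (k=19): L=92 R=58
Round 5 (k=40): L=58 R=75

Answer: 58 75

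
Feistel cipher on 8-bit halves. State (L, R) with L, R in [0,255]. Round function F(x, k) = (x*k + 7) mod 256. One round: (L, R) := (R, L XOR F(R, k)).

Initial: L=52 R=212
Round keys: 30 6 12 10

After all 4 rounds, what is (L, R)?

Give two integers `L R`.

Answer: 136 10

Derivation:
Round 1 (k=30): L=212 R=235
Round 2 (k=6): L=235 R=93
Round 3 (k=12): L=93 R=136
Round 4 (k=10): L=136 R=10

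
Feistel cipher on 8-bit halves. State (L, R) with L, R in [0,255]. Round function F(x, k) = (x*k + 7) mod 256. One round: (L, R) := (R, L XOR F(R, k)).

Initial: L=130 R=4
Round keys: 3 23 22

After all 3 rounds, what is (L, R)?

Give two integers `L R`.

Round 1 (k=3): L=4 R=145
Round 2 (k=23): L=145 R=10
Round 3 (k=22): L=10 R=114

Answer: 10 114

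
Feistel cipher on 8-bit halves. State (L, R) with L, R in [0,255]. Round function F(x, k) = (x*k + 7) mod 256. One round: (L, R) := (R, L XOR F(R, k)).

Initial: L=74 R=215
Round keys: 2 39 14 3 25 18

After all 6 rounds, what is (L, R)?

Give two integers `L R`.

Answer: 67 99

Derivation:
Round 1 (k=2): L=215 R=255
Round 2 (k=39): L=255 R=55
Round 3 (k=14): L=55 R=246
Round 4 (k=3): L=246 R=222
Round 5 (k=25): L=222 R=67
Round 6 (k=18): L=67 R=99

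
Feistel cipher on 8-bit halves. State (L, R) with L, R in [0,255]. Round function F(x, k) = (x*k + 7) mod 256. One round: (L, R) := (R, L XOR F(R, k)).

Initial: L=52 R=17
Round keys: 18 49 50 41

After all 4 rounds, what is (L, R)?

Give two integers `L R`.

Answer: 44 134

Derivation:
Round 1 (k=18): L=17 R=13
Round 2 (k=49): L=13 R=149
Round 3 (k=50): L=149 R=44
Round 4 (k=41): L=44 R=134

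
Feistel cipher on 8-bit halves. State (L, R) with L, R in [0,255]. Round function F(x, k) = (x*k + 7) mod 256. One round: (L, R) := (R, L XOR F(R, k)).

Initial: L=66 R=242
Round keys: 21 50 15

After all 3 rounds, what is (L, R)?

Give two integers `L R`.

Answer: 47 107

Derivation:
Round 1 (k=21): L=242 R=163
Round 2 (k=50): L=163 R=47
Round 3 (k=15): L=47 R=107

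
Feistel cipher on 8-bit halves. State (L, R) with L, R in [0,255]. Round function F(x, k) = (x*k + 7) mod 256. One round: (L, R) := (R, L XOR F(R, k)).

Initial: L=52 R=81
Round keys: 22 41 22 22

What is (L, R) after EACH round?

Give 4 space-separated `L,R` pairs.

Answer: 81,201 201,105 105,196 196,182

Derivation:
Round 1 (k=22): L=81 R=201
Round 2 (k=41): L=201 R=105
Round 3 (k=22): L=105 R=196
Round 4 (k=22): L=196 R=182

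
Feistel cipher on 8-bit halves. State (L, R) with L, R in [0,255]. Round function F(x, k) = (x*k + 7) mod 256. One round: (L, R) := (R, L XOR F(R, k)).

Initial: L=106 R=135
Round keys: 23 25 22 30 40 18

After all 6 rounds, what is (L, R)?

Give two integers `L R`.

Round 1 (k=23): L=135 R=66
Round 2 (k=25): L=66 R=254
Round 3 (k=22): L=254 R=153
Round 4 (k=30): L=153 R=11
Round 5 (k=40): L=11 R=38
Round 6 (k=18): L=38 R=184

Answer: 38 184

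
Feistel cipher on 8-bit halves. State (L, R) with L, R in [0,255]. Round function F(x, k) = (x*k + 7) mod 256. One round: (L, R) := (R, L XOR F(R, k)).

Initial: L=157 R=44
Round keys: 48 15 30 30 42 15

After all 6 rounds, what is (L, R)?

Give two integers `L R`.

Answer: 232 23

Derivation:
Round 1 (k=48): L=44 R=218
Round 2 (k=15): L=218 R=225
Round 3 (k=30): L=225 R=191
Round 4 (k=30): L=191 R=136
Round 5 (k=42): L=136 R=232
Round 6 (k=15): L=232 R=23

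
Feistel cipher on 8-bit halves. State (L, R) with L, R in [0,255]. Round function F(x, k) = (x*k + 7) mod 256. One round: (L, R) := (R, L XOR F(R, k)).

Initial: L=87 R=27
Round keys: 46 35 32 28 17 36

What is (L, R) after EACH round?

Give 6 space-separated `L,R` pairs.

Round 1 (k=46): L=27 R=182
Round 2 (k=35): L=182 R=242
Round 3 (k=32): L=242 R=241
Round 4 (k=28): L=241 R=145
Round 5 (k=17): L=145 R=89
Round 6 (k=36): L=89 R=26

Answer: 27,182 182,242 242,241 241,145 145,89 89,26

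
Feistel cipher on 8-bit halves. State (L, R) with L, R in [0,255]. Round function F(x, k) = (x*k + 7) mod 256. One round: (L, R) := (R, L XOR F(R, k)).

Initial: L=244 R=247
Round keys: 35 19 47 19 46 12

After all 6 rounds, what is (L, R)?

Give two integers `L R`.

Answer: 104 3

Derivation:
Round 1 (k=35): L=247 R=56
Round 2 (k=19): L=56 R=216
Round 3 (k=47): L=216 R=151
Round 4 (k=19): L=151 R=228
Round 5 (k=46): L=228 R=104
Round 6 (k=12): L=104 R=3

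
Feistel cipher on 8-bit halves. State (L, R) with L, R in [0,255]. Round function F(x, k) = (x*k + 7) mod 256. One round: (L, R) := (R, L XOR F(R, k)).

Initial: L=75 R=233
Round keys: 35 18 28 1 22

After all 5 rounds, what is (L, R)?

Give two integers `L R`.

Round 1 (k=35): L=233 R=169
Round 2 (k=18): L=169 R=0
Round 3 (k=28): L=0 R=174
Round 4 (k=1): L=174 R=181
Round 5 (k=22): L=181 R=59

Answer: 181 59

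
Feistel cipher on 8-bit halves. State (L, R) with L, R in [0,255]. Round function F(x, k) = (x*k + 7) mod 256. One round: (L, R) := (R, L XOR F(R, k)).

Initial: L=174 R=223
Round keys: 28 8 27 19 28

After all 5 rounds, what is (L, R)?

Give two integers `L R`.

Round 1 (k=28): L=223 R=197
Round 2 (k=8): L=197 R=240
Round 3 (k=27): L=240 R=146
Round 4 (k=19): L=146 R=45
Round 5 (k=28): L=45 R=97

Answer: 45 97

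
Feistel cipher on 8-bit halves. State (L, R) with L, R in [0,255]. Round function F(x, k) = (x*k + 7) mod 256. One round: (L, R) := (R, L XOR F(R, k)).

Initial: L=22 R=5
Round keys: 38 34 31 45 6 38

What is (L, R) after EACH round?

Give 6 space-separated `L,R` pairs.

Answer: 5,211 211,8 8,44 44,203 203,229 229,206

Derivation:
Round 1 (k=38): L=5 R=211
Round 2 (k=34): L=211 R=8
Round 3 (k=31): L=8 R=44
Round 4 (k=45): L=44 R=203
Round 5 (k=6): L=203 R=229
Round 6 (k=38): L=229 R=206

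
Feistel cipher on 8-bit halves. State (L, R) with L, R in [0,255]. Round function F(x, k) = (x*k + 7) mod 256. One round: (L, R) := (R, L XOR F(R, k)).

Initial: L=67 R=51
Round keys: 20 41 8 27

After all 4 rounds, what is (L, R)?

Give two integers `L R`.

Round 1 (k=20): L=51 R=64
Round 2 (k=41): L=64 R=116
Round 3 (k=8): L=116 R=231
Round 4 (k=27): L=231 R=16

Answer: 231 16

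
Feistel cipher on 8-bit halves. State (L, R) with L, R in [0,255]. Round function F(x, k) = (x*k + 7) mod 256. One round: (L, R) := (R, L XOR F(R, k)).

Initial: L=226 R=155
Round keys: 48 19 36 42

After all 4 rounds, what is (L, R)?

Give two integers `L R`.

Round 1 (k=48): L=155 R=245
Round 2 (k=19): L=245 R=173
Round 3 (k=36): L=173 R=174
Round 4 (k=42): L=174 R=62

Answer: 174 62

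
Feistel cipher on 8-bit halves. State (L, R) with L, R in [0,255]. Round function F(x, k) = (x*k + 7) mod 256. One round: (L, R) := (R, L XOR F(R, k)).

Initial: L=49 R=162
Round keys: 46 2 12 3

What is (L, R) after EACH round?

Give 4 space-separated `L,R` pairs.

Round 1 (k=46): L=162 R=18
Round 2 (k=2): L=18 R=137
Round 3 (k=12): L=137 R=97
Round 4 (k=3): L=97 R=163

Answer: 162,18 18,137 137,97 97,163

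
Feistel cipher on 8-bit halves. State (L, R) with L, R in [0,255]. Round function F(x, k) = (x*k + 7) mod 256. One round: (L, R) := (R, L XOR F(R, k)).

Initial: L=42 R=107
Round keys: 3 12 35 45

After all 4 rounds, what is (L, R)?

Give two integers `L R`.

Answer: 1 192

Derivation:
Round 1 (k=3): L=107 R=98
Round 2 (k=12): L=98 R=244
Round 3 (k=35): L=244 R=1
Round 4 (k=45): L=1 R=192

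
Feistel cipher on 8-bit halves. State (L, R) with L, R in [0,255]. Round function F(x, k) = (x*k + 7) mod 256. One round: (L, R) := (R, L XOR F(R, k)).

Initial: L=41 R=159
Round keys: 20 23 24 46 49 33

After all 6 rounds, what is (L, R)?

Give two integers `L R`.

Round 1 (k=20): L=159 R=90
Round 2 (k=23): L=90 R=130
Round 3 (k=24): L=130 R=109
Round 4 (k=46): L=109 R=31
Round 5 (k=49): L=31 R=155
Round 6 (k=33): L=155 R=29

Answer: 155 29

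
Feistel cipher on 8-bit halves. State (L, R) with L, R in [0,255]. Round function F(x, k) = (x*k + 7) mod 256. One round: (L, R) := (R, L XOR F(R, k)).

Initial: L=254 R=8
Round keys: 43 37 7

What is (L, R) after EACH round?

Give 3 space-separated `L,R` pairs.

Answer: 8,161 161,68 68,66

Derivation:
Round 1 (k=43): L=8 R=161
Round 2 (k=37): L=161 R=68
Round 3 (k=7): L=68 R=66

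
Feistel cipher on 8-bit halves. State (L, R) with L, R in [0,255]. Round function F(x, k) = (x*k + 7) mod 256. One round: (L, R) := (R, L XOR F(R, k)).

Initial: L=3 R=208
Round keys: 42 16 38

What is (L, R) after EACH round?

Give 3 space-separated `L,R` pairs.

Answer: 208,36 36,151 151,85

Derivation:
Round 1 (k=42): L=208 R=36
Round 2 (k=16): L=36 R=151
Round 3 (k=38): L=151 R=85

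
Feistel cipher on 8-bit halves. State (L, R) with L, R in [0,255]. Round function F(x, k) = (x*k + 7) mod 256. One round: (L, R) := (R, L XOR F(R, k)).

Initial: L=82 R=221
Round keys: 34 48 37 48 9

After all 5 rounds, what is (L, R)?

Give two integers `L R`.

Round 1 (k=34): L=221 R=51
Round 2 (k=48): L=51 R=74
Round 3 (k=37): L=74 R=138
Round 4 (k=48): L=138 R=173
Round 5 (k=9): L=173 R=150

Answer: 173 150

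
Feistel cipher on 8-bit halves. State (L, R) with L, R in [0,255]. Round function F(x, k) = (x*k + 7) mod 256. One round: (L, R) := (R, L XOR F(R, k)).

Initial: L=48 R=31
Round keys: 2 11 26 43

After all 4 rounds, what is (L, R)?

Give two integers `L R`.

Answer: 180 82

Derivation:
Round 1 (k=2): L=31 R=117
Round 2 (k=11): L=117 R=17
Round 3 (k=26): L=17 R=180
Round 4 (k=43): L=180 R=82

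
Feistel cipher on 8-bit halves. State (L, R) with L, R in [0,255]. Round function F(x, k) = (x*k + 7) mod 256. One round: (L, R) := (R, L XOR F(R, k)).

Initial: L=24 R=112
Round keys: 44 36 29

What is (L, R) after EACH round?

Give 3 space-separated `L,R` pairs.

Round 1 (k=44): L=112 R=95
Round 2 (k=36): L=95 R=19
Round 3 (k=29): L=19 R=113

Answer: 112,95 95,19 19,113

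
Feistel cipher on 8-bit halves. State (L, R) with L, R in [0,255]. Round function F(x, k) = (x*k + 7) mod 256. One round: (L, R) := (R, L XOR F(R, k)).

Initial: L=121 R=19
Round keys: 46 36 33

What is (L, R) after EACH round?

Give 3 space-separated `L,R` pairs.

Round 1 (k=46): L=19 R=8
Round 2 (k=36): L=8 R=52
Round 3 (k=33): L=52 R=179

Answer: 19,8 8,52 52,179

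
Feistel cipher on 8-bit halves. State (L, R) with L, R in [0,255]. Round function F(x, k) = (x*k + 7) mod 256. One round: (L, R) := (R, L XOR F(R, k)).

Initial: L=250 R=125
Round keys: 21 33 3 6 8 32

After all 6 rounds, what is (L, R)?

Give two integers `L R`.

Answer: 110 142

Derivation:
Round 1 (k=21): L=125 R=178
Round 2 (k=33): L=178 R=132
Round 3 (k=3): L=132 R=33
Round 4 (k=6): L=33 R=73
Round 5 (k=8): L=73 R=110
Round 6 (k=32): L=110 R=142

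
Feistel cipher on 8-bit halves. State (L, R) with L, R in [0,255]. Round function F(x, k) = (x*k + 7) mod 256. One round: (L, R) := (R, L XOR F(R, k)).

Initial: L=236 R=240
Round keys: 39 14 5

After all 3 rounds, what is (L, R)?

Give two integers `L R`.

Round 1 (k=39): L=240 R=123
Round 2 (k=14): L=123 R=49
Round 3 (k=5): L=49 R=135

Answer: 49 135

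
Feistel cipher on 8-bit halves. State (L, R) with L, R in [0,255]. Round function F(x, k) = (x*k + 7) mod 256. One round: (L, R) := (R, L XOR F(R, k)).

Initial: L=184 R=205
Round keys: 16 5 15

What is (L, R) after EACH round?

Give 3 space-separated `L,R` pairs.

Answer: 205,111 111,255 255,151

Derivation:
Round 1 (k=16): L=205 R=111
Round 2 (k=5): L=111 R=255
Round 3 (k=15): L=255 R=151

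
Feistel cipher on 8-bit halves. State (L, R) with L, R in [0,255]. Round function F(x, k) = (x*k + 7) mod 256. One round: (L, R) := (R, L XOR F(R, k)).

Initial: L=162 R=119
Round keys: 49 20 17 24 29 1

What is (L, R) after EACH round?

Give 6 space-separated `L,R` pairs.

Round 1 (k=49): L=119 R=108
Round 2 (k=20): L=108 R=0
Round 3 (k=17): L=0 R=107
Round 4 (k=24): L=107 R=15
Round 5 (k=29): L=15 R=209
Round 6 (k=1): L=209 R=215

Answer: 119,108 108,0 0,107 107,15 15,209 209,215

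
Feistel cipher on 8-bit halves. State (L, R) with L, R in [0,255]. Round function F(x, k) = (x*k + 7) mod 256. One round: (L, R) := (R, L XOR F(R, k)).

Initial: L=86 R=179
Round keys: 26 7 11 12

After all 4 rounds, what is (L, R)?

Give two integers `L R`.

Answer: 207 180

Derivation:
Round 1 (k=26): L=179 R=99
Round 2 (k=7): L=99 R=15
Round 3 (k=11): L=15 R=207
Round 4 (k=12): L=207 R=180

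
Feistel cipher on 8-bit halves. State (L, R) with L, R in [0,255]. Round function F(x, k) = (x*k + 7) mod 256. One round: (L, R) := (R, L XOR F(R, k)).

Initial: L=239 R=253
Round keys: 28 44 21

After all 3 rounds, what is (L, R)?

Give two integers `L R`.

Round 1 (k=28): L=253 R=92
Round 2 (k=44): L=92 R=42
Round 3 (k=21): L=42 R=37

Answer: 42 37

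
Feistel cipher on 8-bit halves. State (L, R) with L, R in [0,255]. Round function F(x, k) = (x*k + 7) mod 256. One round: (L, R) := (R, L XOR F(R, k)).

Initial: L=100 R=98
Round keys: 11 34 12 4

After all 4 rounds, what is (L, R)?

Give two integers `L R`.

Round 1 (k=11): L=98 R=89
Round 2 (k=34): L=89 R=187
Round 3 (k=12): L=187 R=146
Round 4 (k=4): L=146 R=244

Answer: 146 244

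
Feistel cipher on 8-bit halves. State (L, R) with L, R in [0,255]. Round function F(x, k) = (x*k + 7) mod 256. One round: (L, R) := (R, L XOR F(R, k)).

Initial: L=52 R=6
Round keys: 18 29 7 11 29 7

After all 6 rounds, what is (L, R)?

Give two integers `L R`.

Round 1 (k=18): L=6 R=71
Round 2 (k=29): L=71 R=20
Round 3 (k=7): L=20 R=212
Round 4 (k=11): L=212 R=55
Round 5 (k=29): L=55 R=150
Round 6 (k=7): L=150 R=22

Answer: 150 22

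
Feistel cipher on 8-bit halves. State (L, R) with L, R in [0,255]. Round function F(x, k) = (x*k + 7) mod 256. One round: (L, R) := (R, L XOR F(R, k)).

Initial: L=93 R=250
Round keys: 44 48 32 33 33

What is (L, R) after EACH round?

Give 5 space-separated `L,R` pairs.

Round 1 (k=44): L=250 R=162
Round 2 (k=48): L=162 R=157
Round 3 (k=32): L=157 R=5
Round 4 (k=33): L=5 R=49
Round 5 (k=33): L=49 R=93

Answer: 250,162 162,157 157,5 5,49 49,93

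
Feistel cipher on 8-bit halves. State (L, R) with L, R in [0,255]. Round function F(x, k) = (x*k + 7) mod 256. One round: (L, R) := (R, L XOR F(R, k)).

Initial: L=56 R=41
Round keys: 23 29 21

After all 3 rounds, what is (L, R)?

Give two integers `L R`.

Round 1 (k=23): L=41 R=142
Round 2 (k=29): L=142 R=52
Round 3 (k=21): L=52 R=197

Answer: 52 197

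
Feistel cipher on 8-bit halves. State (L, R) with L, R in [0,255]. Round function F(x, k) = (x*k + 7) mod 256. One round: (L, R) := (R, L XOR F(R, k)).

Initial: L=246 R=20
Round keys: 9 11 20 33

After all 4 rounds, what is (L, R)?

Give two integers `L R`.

Answer: 98 235

Derivation:
Round 1 (k=9): L=20 R=77
Round 2 (k=11): L=77 R=66
Round 3 (k=20): L=66 R=98
Round 4 (k=33): L=98 R=235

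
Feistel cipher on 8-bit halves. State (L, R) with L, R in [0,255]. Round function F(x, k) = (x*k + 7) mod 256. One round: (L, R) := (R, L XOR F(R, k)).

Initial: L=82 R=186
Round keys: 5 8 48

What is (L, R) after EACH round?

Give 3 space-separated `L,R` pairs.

Round 1 (k=5): L=186 R=251
Round 2 (k=8): L=251 R=101
Round 3 (k=48): L=101 R=12

Answer: 186,251 251,101 101,12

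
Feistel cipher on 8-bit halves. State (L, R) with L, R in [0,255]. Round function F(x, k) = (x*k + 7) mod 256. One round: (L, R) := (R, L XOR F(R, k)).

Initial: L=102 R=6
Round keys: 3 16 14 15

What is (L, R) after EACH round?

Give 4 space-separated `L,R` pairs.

Round 1 (k=3): L=6 R=127
Round 2 (k=16): L=127 R=241
Round 3 (k=14): L=241 R=74
Round 4 (k=15): L=74 R=172

Answer: 6,127 127,241 241,74 74,172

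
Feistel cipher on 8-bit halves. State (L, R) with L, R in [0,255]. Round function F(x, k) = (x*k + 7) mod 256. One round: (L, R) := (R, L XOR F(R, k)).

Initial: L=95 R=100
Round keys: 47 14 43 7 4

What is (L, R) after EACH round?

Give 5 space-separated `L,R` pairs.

Round 1 (k=47): L=100 R=60
Round 2 (k=14): L=60 R=43
Round 3 (k=43): L=43 R=124
Round 4 (k=7): L=124 R=64
Round 5 (k=4): L=64 R=123

Answer: 100,60 60,43 43,124 124,64 64,123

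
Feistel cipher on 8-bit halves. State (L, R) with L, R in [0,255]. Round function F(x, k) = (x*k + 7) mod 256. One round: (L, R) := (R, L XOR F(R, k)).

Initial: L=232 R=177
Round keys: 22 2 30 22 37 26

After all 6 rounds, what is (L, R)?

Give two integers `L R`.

Round 1 (k=22): L=177 R=213
Round 2 (k=2): L=213 R=0
Round 3 (k=30): L=0 R=210
Round 4 (k=22): L=210 R=19
Round 5 (k=37): L=19 R=20
Round 6 (k=26): L=20 R=28

Answer: 20 28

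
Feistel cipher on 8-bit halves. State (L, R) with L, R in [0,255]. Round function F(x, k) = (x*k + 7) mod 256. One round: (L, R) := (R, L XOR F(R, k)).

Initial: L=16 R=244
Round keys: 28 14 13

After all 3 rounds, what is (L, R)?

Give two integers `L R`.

Answer: 221 231

Derivation:
Round 1 (k=28): L=244 R=167
Round 2 (k=14): L=167 R=221
Round 3 (k=13): L=221 R=231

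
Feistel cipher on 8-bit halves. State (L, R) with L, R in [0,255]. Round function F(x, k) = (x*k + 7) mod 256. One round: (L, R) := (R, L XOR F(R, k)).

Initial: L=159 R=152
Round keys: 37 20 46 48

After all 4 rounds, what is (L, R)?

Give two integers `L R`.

Round 1 (k=37): L=152 R=96
Round 2 (k=20): L=96 R=31
Round 3 (k=46): L=31 R=249
Round 4 (k=48): L=249 R=168

Answer: 249 168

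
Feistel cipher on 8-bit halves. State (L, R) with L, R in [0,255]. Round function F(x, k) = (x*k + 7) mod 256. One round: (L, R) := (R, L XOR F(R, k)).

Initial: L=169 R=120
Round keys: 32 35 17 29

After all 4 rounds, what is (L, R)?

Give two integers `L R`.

Round 1 (k=32): L=120 R=174
Round 2 (k=35): L=174 R=169
Round 3 (k=17): L=169 R=238
Round 4 (k=29): L=238 R=84

Answer: 238 84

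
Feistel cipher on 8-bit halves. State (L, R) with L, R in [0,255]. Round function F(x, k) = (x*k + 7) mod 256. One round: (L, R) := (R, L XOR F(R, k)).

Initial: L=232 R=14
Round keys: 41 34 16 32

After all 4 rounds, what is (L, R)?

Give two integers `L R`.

Round 1 (k=41): L=14 R=173
Round 2 (k=34): L=173 R=15
Round 3 (k=16): L=15 R=90
Round 4 (k=32): L=90 R=72

Answer: 90 72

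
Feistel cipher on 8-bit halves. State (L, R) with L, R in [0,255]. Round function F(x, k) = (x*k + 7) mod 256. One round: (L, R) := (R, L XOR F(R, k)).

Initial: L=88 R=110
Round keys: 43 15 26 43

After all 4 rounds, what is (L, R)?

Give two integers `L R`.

Round 1 (k=43): L=110 R=217
Round 2 (k=15): L=217 R=208
Round 3 (k=26): L=208 R=254
Round 4 (k=43): L=254 R=97

Answer: 254 97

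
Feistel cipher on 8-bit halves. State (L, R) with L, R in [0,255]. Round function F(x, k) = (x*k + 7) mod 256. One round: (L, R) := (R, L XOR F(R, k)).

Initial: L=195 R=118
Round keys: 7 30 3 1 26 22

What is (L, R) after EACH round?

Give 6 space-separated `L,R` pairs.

Round 1 (k=7): L=118 R=130
Round 2 (k=30): L=130 R=53
Round 3 (k=3): L=53 R=36
Round 4 (k=1): L=36 R=30
Round 5 (k=26): L=30 R=55
Round 6 (k=22): L=55 R=223

Answer: 118,130 130,53 53,36 36,30 30,55 55,223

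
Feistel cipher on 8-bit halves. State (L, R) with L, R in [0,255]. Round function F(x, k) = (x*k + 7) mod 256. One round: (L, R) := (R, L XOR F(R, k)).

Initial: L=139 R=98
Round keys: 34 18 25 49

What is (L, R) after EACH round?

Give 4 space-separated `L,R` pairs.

Round 1 (k=34): L=98 R=128
Round 2 (k=18): L=128 R=101
Round 3 (k=25): L=101 R=100
Round 4 (k=49): L=100 R=78

Answer: 98,128 128,101 101,100 100,78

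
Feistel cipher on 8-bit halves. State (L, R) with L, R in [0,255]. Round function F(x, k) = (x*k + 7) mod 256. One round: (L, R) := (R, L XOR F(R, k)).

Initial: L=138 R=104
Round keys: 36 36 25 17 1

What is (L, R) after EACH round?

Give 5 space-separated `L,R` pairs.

Answer: 104,45 45,51 51,47 47,21 21,51

Derivation:
Round 1 (k=36): L=104 R=45
Round 2 (k=36): L=45 R=51
Round 3 (k=25): L=51 R=47
Round 4 (k=17): L=47 R=21
Round 5 (k=1): L=21 R=51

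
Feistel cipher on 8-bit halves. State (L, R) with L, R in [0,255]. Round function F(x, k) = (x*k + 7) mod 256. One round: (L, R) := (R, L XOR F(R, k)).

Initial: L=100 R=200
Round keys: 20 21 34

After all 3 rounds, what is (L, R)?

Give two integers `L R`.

Answer: 206 160

Derivation:
Round 1 (k=20): L=200 R=195
Round 2 (k=21): L=195 R=206
Round 3 (k=34): L=206 R=160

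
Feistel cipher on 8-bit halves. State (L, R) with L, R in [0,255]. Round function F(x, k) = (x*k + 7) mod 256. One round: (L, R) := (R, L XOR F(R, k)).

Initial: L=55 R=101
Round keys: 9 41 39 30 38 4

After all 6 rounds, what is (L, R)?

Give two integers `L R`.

Answer: 112 241

Derivation:
Round 1 (k=9): L=101 R=163
Round 2 (k=41): L=163 R=71
Round 3 (k=39): L=71 R=123
Round 4 (k=30): L=123 R=54
Round 5 (k=38): L=54 R=112
Round 6 (k=4): L=112 R=241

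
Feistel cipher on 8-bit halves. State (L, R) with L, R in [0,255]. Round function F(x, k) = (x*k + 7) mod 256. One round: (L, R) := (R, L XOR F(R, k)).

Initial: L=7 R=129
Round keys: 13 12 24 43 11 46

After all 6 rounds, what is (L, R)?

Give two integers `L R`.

Answer: 158 210

Derivation:
Round 1 (k=13): L=129 R=147
Round 2 (k=12): L=147 R=106
Round 3 (k=24): L=106 R=100
Round 4 (k=43): L=100 R=185
Round 5 (k=11): L=185 R=158
Round 6 (k=46): L=158 R=210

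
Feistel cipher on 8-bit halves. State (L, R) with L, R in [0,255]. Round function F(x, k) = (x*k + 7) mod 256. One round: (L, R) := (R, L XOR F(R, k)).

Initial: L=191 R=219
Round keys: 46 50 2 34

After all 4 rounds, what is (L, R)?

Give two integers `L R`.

Answer: 169 193

Derivation:
Round 1 (k=46): L=219 R=222
Round 2 (k=50): L=222 R=184
Round 3 (k=2): L=184 R=169
Round 4 (k=34): L=169 R=193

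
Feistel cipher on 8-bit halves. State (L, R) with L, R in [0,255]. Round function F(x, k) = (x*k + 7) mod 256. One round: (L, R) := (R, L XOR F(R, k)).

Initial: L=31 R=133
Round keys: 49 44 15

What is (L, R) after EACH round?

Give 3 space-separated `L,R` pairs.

Answer: 133,99 99,142 142,58

Derivation:
Round 1 (k=49): L=133 R=99
Round 2 (k=44): L=99 R=142
Round 3 (k=15): L=142 R=58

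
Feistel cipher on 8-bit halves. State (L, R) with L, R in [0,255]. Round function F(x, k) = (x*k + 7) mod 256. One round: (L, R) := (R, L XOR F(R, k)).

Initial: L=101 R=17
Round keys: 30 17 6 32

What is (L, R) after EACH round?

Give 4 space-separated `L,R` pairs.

Round 1 (k=30): L=17 R=96
Round 2 (k=17): L=96 R=118
Round 3 (k=6): L=118 R=171
Round 4 (k=32): L=171 R=17

Answer: 17,96 96,118 118,171 171,17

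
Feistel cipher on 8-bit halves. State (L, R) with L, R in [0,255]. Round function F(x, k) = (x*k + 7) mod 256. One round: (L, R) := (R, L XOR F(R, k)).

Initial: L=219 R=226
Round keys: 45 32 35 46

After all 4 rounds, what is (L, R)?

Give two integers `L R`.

Round 1 (k=45): L=226 R=26
Round 2 (k=32): L=26 R=165
Round 3 (k=35): L=165 R=140
Round 4 (k=46): L=140 R=138

Answer: 140 138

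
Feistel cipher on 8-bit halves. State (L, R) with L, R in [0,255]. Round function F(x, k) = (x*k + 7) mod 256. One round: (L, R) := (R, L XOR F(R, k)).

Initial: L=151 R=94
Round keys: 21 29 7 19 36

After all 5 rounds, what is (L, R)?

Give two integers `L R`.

Answer: 186 45

Derivation:
Round 1 (k=21): L=94 R=42
Round 2 (k=29): L=42 R=151
Round 3 (k=7): L=151 R=2
Round 4 (k=19): L=2 R=186
Round 5 (k=36): L=186 R=45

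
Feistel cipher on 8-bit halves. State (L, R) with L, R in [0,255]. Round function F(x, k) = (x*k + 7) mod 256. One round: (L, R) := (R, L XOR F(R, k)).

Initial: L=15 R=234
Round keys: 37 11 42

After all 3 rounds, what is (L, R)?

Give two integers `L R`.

Answer: 211 115

Derivation:
Round 1 (k=37): L=234 R=214
Round 2 (k=11): L=214 R=211
Round 3 (k=42): L=211 R=115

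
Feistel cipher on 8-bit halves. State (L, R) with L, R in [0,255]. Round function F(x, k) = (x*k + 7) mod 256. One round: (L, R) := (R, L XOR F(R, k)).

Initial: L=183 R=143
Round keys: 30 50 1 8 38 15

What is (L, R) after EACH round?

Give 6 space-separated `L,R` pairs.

Round 1 (k=30): L=143 R=126
Round 2 (k=50): L=126 R=44
Round 3 (k=1): L=44 R=77
Round 4 (k=8): L=77 R=67
Round 5 (k=38): L=67 R=180
Round 6 (k=15): L=180 R=208

Answer: 143,126 126,44 44,77 77,67 67,180 180,208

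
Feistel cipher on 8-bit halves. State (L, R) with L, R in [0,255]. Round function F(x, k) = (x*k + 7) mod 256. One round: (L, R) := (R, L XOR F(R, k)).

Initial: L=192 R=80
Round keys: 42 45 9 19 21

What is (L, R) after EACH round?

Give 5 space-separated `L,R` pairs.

Round 1 (k=42): L=80 R=231
Round 2 (k=45): L=231 R=242
Round 3 (k=9): L=242 R=110
Round 4 (k=19): L=110 R=195
Round 5 (k=21): L=195 R=104

Answer: 80,231 231,242 242,110 110,195 195,104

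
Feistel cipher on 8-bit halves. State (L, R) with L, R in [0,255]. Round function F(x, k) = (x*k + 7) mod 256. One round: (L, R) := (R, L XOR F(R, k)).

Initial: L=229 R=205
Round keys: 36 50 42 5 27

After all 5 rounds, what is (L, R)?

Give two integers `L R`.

Answer: 6 132

Derivation:
Round 1 (k=36): L=205 R=62
Round 2 (k=50): L=62 R=238
Round 3 (k=42): L=238 R=45
Round 4 (k=5): L=45 R=6
Round 5 (k=27): L=6 R=132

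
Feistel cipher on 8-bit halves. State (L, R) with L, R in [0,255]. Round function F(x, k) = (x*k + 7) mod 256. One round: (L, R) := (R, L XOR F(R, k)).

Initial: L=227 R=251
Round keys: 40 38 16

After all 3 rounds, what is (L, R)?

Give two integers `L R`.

Answer: 84 155

Derivation:
Round 1 (k=40): L=251 R=220
Round 2 (k=38): L=220 R=84
Round 3 (k=16): L=84 R=155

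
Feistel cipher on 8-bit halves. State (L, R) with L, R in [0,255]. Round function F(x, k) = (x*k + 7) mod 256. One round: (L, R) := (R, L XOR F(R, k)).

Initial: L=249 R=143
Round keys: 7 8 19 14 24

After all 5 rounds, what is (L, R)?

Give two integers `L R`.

Answer: 139 65

Derivation:
Round 1 (k=7): L=143 R=9
Round 2 (k=8): L=9 R=192
Round 3 (k=19): L=192 R=78
Round 4 (k=14): L=78 R=139
Round 5 (k=24): L=139 R=65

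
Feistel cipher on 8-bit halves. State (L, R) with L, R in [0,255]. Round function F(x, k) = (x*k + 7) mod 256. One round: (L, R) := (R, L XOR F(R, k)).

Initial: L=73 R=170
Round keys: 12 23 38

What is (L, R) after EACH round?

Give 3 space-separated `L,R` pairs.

Round 1 (k=12): L=170 R=182
Round 2 (k=23): L=182 R=203
Round 3 (k=38): L=203 R=159

Answer: 170,182 182,203 203,159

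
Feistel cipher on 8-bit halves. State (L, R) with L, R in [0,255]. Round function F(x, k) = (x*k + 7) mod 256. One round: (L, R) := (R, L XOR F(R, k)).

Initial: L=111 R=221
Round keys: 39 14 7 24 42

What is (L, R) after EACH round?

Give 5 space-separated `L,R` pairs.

Round 1 (k=39): L=221 R=221
Round 2 (k=14): L=221 R=192
Round 3 (k=7): L=192 R=154
Round 4 (k=24): L=154 R=183
Round 5 (k=42): L=183 R=151

Answer: 221,221 221,192 192,154 154,183 183,151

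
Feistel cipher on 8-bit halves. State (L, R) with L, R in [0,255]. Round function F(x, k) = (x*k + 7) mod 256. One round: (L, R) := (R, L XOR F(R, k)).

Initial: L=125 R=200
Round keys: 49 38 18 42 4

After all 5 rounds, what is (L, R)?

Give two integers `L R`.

Round 1 (k=49): L=200 R=50
Round 2 (k=38): L=50 R=187
Round 3 (k=18): L=187 R=31
Round 4 (k=42): L=31 R=166
Round 5 (k=4): L=166 R=128

Answer: 166 128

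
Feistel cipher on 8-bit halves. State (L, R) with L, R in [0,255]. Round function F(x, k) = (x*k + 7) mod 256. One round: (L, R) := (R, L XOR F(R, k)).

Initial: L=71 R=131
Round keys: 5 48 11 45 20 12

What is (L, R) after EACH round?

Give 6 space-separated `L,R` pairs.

Round 1 (k=5): L=131 R=209
Round 2 (k=48): L=209 R=180
Round 3 (k=11): L=180 R=18
Round 4 (k=45): L=18 R=133
Round 5 (k=20): L=133 R=121
Round 6 (k=12): L=121 R=54

Answer: 131,209 209,180 180,18 18,133 133,121 121,54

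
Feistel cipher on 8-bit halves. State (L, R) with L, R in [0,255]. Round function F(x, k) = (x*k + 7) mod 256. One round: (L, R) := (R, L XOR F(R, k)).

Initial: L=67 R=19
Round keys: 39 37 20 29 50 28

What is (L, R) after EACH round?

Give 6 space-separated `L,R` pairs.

Answer: 19,175 175,65 65,180 180,42 42,143 143,129

Derivation:
Round 1 (k=39): L=19 R=175
Round 2 (k=37): L=175 R=65
Round 3 (k=20): L=65 R=180
Round 4 (k=29): L=180 R=42
Round 5 (k=50): L=42 R=143
Round 6 (k=28): L=143 R=129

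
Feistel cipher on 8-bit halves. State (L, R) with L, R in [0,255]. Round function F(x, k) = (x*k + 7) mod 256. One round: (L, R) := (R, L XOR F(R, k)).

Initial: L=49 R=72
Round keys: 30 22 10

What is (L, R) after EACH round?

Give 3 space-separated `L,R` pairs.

Answer: 72,70 70,67 67,227

Derivation:
Round 1 (k=30): L=72 R=70
Round 2 (k=22): L=70 R=67
Round 3 (k=10): L=67 R=227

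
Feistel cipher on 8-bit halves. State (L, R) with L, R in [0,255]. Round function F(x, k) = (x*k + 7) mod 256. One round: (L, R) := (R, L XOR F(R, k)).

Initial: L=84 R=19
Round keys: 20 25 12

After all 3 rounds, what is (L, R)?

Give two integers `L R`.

Answer: 21 212

Derivation:
Round 1 (k=20): L=19 R=215
Round 2 (k=25): L=215 R=21
Round 3 (k=12): L=21 R=212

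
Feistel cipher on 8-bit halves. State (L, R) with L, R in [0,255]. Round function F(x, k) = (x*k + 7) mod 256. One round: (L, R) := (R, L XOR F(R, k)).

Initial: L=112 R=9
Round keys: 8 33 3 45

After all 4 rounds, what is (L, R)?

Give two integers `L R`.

Round 1 (k=8): L=9 R=63
Round 2 (k=33): L=63 R=47
Round 3 (k=3): L=47 R=171
Round 4 (k=45): L=171 R=57

Answer: 171 57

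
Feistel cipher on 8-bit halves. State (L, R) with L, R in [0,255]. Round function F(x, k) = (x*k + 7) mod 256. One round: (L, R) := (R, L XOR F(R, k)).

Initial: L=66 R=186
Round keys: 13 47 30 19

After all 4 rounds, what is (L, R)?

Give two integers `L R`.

Round 1 (k=13): L=186 R=59
Round 2 (k=47): L=59 R=102
Round 3 (k=30): L=102 R=192
Round 4 (k=19): L=192 R=33

Answer: 192 33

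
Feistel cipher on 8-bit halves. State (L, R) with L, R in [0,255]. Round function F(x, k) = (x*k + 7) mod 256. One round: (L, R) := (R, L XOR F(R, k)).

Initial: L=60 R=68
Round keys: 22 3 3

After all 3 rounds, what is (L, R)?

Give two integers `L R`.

Answer: 244 0

Derivation:
Round 1 (k=22): L=68 R=227
Round 2 (k=3): L=227 R=244
Round 3 (k=3): L=244 R=0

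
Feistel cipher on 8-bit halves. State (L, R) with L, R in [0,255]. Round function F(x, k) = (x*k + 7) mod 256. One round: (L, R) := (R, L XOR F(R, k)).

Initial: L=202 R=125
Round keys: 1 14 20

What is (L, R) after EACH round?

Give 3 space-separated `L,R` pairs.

Answer: 125,78 78,54 54,113

Derivation:
Round 1 (k=1): L=125 R=78
Round 2 (k=14): L=78 R=54
Round 3 (k=20): L=54 R=113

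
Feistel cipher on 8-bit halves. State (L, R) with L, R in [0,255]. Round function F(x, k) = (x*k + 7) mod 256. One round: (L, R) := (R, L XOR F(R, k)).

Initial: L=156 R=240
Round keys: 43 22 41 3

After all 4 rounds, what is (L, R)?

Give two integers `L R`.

Round 1 (k=43): L=240 R=203
Round 2 (k=22): L=203 R=137
Round 3 (k=41): L=137 R=51
Round 4 (k=3): L=51 R=41

Answer: 51 41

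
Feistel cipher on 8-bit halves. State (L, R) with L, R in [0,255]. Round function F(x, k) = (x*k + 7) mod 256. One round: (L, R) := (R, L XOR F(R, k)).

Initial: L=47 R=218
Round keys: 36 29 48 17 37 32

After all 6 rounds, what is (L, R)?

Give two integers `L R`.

Answer: 145 20

Derivation:
Round 1 (k=36): L=218 R=128
Round 2 (k=29): L=128 R=93
Round 3 (k=48): L=93 R=247
Round 4 (k=17): L=247 R=51
Round 5 (k=37): L=51 R=145
Round 6 (k=32): L=145 R=20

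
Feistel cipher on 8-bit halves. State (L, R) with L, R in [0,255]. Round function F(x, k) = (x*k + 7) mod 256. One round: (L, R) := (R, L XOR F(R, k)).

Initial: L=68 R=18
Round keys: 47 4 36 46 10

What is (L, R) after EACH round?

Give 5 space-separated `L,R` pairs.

Round 1 (k=47): L=18 R=17
Round 2 (k=4): L=17 R=89
Round 3 (k=36): L=89 R=154
Round 4 (k=46): L=154 R=234
Round 5 (k=10): L=234 R=177

Answer: 18,17 17,89 89,154 154,234 234,177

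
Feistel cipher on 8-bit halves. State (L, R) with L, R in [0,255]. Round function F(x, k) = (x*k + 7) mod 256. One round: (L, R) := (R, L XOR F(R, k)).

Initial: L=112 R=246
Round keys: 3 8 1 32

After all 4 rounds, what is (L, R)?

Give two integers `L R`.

Round 1 (k=3): L=246 R=153
Round 2 (k=8): L=153 R=57
Round 3 (k=1): L=57 R=217
Round 4 (k=32): L=217 R=30

Answer: 217 30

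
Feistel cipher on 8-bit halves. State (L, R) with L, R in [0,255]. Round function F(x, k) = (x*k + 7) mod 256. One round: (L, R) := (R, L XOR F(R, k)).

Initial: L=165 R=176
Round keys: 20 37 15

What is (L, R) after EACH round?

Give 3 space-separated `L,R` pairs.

Round 1 (k=20): L=176 R=98
Round 2 (k=37): L=98 R=129
Round 3 (k=15): L=129 R=244

Answer: 176,98 98,129 129,244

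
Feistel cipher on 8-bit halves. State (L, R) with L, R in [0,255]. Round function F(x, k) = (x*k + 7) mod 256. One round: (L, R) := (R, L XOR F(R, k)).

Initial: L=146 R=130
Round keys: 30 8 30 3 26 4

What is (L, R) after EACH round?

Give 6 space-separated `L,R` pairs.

Round 1 (k=30): L=130 R=209
Round 2 (k=8): L=209 R=13
Round 3 (k=30): L=13 R=92
Round 4 (k=3): L=92 R=22
Round 5 (k=26): L=22 R=31
Round 6 (k=4): L=31 R=149

Answer: 130,209 209,13 13,92 92,22 22,31 31,149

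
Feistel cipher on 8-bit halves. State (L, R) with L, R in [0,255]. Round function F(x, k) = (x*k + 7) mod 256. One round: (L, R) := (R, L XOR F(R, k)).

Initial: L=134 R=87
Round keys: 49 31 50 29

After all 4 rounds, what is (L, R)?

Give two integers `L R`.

Answer: 191 34

Derivation:
Round 1 (k=49): L=87 R=40
Round 2 (k=31): L=40 R=136
Round 3 (k=50): L=136 R=191
Round 4 (k=29): L=191 R=34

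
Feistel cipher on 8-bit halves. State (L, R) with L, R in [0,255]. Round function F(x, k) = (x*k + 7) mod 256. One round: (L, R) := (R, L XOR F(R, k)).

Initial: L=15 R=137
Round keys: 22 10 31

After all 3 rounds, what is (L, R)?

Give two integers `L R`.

Answer: 18 247

Derivation:
Round 1 (k=22): L=137 R=194
Round 2 (k=10): L=194 R=18
Round 3 (k=31): L=18 R=247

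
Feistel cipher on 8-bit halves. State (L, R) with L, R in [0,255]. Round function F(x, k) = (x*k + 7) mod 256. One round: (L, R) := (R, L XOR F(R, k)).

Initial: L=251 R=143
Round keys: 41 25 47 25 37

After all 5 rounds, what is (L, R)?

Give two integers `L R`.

Round 1 (k=41): L=143 R=21
Round 2 (k=25): L=21 R=155
Round 3 (k=47): L=155 R=105
Round 4 (k=25): L=105 R=211
Round 5 (k=37): L=211 R=239

Answer: 211 239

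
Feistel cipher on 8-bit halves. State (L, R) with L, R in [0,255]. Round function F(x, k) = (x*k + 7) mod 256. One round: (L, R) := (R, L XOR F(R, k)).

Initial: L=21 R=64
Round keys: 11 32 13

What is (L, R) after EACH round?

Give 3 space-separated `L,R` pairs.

Round 1 (k=11): L=64 R=210
Round 2 (k=32): L=210 R=7
Round 3 (k=13): L=7 R=176

Answer: 64,210 210,7 7,176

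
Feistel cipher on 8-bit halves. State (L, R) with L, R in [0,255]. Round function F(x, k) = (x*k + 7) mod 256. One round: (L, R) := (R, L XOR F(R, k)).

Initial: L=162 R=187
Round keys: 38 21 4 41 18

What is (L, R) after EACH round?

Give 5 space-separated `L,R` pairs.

Answer: 187,107 107,117 117,176 176,66 66,27

Derivation:
Round 1 (k=38): L=187 R=107
Round 2 (k=21): L=107 R=117
Round 3 (k=4): L=117 R=176
Round 4 (k=41): L=176 R=66
Round 5 (k=18): L=66 R=27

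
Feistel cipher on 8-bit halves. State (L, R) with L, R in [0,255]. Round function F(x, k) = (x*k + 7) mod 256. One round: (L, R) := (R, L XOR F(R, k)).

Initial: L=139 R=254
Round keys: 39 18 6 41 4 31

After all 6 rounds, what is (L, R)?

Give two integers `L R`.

Round 1 (k=39): L=254 R=50
Round 2 (k=18): L=50 R=117
Round 3 (k=6): L=117 R=247
Round 4 (k=41): L=247 R=227
Round 5 (k=4): L=227 R=100
Round 6 (k=31): L=100 R=192

Answer: 100 192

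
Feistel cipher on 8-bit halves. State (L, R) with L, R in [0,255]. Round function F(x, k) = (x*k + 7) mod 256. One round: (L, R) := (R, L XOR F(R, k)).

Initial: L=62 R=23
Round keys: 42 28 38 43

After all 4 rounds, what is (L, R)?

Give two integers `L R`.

Answer: 60 151

Derivation:
Round 1 (k=42): L=23 R=243
Round 2 (k=28): L=243 R=140
Round 3 (k=38): L=140 R=60
Round 4 (k=43): L=60 R=151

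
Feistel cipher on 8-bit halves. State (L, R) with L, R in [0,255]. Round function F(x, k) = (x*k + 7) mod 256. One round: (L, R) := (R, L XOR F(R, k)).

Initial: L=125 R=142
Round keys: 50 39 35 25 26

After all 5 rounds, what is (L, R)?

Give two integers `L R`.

Round 1 (k=50): L=142 R=190
Round 2 (k=39): L=190 R=119
Round 3 (k=35): L=119 R=242
Round 4 (k=25): L=242 R=222
Round 5 (k=26): L=222 R=97

Answer: 222 97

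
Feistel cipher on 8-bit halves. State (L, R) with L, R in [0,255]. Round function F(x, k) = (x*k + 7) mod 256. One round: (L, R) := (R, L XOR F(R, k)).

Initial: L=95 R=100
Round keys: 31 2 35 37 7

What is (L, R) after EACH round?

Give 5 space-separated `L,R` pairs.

Round 1 (k=31): L=100 R=124
Round 2 (k=2): L=124 R=155
Round 3 (k=35): L=155 R=68
Round 4 (k=37): L=68 R=64
Round 5 (k=7): L=64 R=131

Answer: 100,124 124,155 155,68 68,64 64,131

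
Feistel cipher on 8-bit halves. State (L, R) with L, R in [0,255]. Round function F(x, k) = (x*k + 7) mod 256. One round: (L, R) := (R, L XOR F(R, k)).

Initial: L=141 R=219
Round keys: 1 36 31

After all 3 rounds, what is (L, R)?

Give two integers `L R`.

Answer: 120 224

Derivation:
Round 1 (k=1): L=219 R=111
Round 2 (k=36): L=111 R=120
Round 3 (k=31): L=120 R=224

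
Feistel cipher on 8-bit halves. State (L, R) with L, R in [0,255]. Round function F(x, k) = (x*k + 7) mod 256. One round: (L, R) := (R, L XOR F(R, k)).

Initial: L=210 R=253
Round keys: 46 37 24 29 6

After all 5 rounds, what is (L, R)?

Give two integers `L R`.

Round 1 (k=46): L=253 R=175
Round 2 (k=37): L=175 R=175
Round 3 (k=24): L=175 R=192
Round 4 (k=29): L=192 R=104
Round 5 (k=6): L=104 R=183

Answer: 104 183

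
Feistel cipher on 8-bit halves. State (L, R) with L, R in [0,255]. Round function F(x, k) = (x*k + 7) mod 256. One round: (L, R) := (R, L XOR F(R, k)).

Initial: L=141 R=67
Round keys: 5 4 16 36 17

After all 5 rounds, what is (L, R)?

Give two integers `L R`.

Round 1 (k=5): L=67 R=219
Round 2 (k=4): L=219 R=48
Round 3 (k=16): L=48 R=220
Round 4 (k=36): L=220 R=199
Round 5 (k=17): L=199 R=226

Answer: 199 226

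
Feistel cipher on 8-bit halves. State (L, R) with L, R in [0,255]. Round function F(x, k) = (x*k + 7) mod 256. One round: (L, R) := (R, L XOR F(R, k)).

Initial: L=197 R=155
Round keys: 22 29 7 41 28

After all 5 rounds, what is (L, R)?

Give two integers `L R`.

Round 1 (k=22): L=155 R=156
Round 2 (k=29): L=156 R=40
Round 3 (k=7): L=40 R=131
Round 4 (k=41): L=131 R=42
Round 5 (k=28): L=42 R=28

Answer: 42 28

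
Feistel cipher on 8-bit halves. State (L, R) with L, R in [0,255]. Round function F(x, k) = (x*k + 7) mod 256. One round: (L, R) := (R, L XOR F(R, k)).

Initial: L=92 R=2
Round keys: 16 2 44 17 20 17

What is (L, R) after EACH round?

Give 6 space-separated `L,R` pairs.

Answer: 2,123 123,255 255,160 160,88 88,71 71,230

Derivation:
Round 1 (k=16): L=2 R=123
Round 2 (k=2): L=123 R=255
Round 3 (k=44): L=255 R=160
Round 4 (k=17): L=160 R=88
Round 5 (k=20): L=88 R=71
Round 6 (k=17): L=71 R=230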